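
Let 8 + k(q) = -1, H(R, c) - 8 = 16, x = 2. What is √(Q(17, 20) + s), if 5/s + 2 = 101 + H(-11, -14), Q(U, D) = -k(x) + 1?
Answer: √151905/123 ≈ 3.1687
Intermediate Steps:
H(R, c) = 24 (H(R, c) = 8 + 16 = 24)
k(q) = -9 (k(q) = -8 - 1 = -9)
Q(U, D) = 10 (Q(U, D) = -1*(-9) + 1 = 9 + 1 = 10)
s = 5/123 (s = 5/(-2 + (101 + 24)) = 5/(-2 + 125) = 5/123 ≈ 0.040650)
√(Q(17, 20) + s) = √(10 + 5/123) = √(1235/123) = √151905/123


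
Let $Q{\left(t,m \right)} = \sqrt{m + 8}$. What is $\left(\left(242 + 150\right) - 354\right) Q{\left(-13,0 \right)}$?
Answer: $76 \sqrt{2} \approx 107.48$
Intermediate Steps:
$Q{\left(t,m \right)} = \sqrt{8 + m}$
$\left(\left(242 + 150\right) - 354\right) Q{\left(-13,0 \right)} = \left(\left(242 + 150\right) - 354\right) \sqrt{8 + 0} = \left(392 - 354\right) \sqrt{8} = 38 \cdot 2 \sqrt{2} = 76 \sqrt{2}$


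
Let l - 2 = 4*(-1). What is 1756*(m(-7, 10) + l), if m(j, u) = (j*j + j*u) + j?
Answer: -52680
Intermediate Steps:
l = -2 (l = 2 + 4*(-1) = 2 - 4 = -2)
m(j, u) = j + j**2 + j*u (m(j, u) = (j**2 + j*u) + j = j + j**2 + j*u)
1756*(m(-7, 10) + l) = 1756*(-7*(1 - 7 + 10) - 2) = 1756*(-7*4 - 2) = 1756*(-28 - 2) = 1756*(-30) = -52680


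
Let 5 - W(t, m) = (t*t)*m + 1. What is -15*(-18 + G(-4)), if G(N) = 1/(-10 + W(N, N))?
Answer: 15645/58 ≈ 269.74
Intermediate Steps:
W(t, m) = 4 - m*t² (W(t, m) = 5 - ((t*t)*m + 1) = 5 - (t²*m + 1) = 5 - (m*t² + 1) = 5 - (1 + m*t²) = 5 + (-1 - m*t²) = 4 - m*t²)
G(N) = 1/(-6 - N³) (G(N) = 1/(-10 + (4 - N*N²)) = 1/(-10 + (4 - N³)) = 1/(-6 - N³))
-15*(-18 + G(-4)) = -15*(-18 - 1/(6 + (-4)³)) = -15*(-18 - 1/(6 - 64)) = -15*(-18 - 1/(-58)) = -15*(-18 - 1*(-1/58)) = -15*(-18 + 1/58) = -15*(-1043/58) = 15645/58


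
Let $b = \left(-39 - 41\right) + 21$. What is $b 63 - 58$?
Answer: $-3775$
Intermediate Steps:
$b = -59$ ($b = \left(-39 - 41\right) + 21 = -80 + 21 = -59$)
$b 63 - 58 = \left(-59\right) 63 - 58 = -3717 - 58 = -3775$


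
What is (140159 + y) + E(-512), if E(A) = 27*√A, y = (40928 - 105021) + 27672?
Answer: 103738 + 432*I*√2 ≈ 1.0374e+5 + 610.94*I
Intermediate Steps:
y = -36421 (y = -64093 + 27672 = -36421)
(140159 + y) + E(-512) = (140159 - 36421) + 27*√(-512) = 103738 + 27*(16*I*√2) = 103738 + 432*I*√2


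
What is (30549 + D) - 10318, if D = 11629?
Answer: 31860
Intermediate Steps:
(30549 + D) - 10318 = (30549 + 11629) - 10318 = 42178 - 10318 = 31860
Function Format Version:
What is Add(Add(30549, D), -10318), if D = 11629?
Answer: 31860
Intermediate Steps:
Add(Add(30549, D), -10318) = Add(Add(30549, 11629), -10318) = Add(42178, -10318) = 31860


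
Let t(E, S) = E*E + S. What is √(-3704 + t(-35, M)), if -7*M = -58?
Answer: I*√121065/7 ≈ 49.706*I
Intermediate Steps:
M = 58/7 (M = -⅐*(-58) = 58/7 ≈ 8.2857)
t(E, S) = S + E² (t(E, S) = E² + S = S + E²)
√(-3704 + t(-35, M)) = √(-3704 + (58/7 + (-35)²)) = √(-3704 + (58/7 + 1225)) = √(-3704 + 8633/7) = √(-17295/7) = I*√121065/7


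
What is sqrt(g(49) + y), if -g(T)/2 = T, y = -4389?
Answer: I*sqrt(4487) ≈ 66.985*I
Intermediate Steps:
g(T) = -2*T
sqrt(g(49) + y) = sqrt(-2*49 - 4389) = sqrt(-98 - 4389) = sqrt(-4487) = I*sqrt(4487)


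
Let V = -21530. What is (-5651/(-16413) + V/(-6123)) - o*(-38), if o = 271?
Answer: 115033778785/11166311 ≈ 10302.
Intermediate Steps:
(-5651/(-16413) + V/(-6123)) - o*(-38) = (-5651/(-16413) - 21530/(-6123)) - 271*(-38) = (-5651*(-1/16413) - 21530*(-1/6123)) - 1*(-10298) = (5651/16413 + 21530/6123) + 10298 = 43108107/11166311 + 10298 = 115033778785/11166311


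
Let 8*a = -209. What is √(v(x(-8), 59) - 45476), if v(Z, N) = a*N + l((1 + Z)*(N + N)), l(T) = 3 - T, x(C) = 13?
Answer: 3*I*√86518/4 ≈ 220.6*I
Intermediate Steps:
a = -209/8 (a = (⅛)*(-209) = -209/8 ≈ -26.125)
v(Z, N) = 3 - 209*N/8 - 2*N*(1 + Z) (v(Z, N) = -209*N/8 + (3 - (1 + Z)*(N + N)) = -209*N/8 + (3 - (1 + Z)*2*N) = -209*N/8 + (3 - 2*N*(1 + Z)) = 3 - 209*N/8 - 2*N*(1 + Z))
√(v(x(-8), 59) - 45476) = √((3 - 225/8*59 - 2*59*13) - 45476) = √((3 - 13275/8 - 1534) - 45476) = √(-25523/8 - 45476) = √(-389331/8) = 3*I*√86518/4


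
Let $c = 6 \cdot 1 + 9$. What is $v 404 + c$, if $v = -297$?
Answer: $-119973$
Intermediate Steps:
$c = 15$ ($c = 6 + 9 = 15$)
$v 404 + c = \left(-297\right) 404 + 15 = -119988 + 15 = -119973$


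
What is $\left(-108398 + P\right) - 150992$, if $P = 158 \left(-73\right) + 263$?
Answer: $-270661$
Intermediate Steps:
$P = -11271$ ($P = -11534 + 263 = -11271$)
$\left(-108398 + P\right) - 150992 = \left(-108398 - 11271\right) - 150992 = -119669 - 150992 = -270661$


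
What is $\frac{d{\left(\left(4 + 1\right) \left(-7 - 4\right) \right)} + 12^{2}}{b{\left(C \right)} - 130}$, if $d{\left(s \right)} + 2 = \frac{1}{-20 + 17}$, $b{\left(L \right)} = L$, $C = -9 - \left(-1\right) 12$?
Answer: $- \frac{425}{381} \approx -1.1155$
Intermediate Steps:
$C = 3$ ($C = -9 - -12 = -9 + 12 = 3$)
$d{\left(s \right)} = - \frac{7}{3}$ ($d{\left(s \right)} = -2 + \frac{1}{-20 + 17} = -2 + \frac{1}{-3} = -2 - \frac{1}{3} = - \frac{7}{3}$)
$\frac{d{\left(\left(4 + 1\right) \left(-7 - 4\right) \right)} + 12^{2}}{b{\left(C \right)} - 130} = \frac{- \frac{7}{3} + 12^{2}}{3 - 130} = \frac{- \frac{7}{3} + 144}{-127} = \frac{425}{3} \left(- \frac{1}{127}\right) = - \frac{425}{381}$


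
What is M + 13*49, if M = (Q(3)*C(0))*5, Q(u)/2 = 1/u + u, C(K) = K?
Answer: 637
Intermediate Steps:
Q(u) = 2*u + 2/u (Q(u) = 2*(1/u + u) = 2*(u + 1/u) = 2*u + 2/u)
M = 0 (M = ((2*3 + 2/3)*0)*5 = ((6 + 2*(⅓))*0)*5 = ((6 + ⅔)*0)*5 = ((20/3)*0)*5 = 0*5 = 0)
M + 13*49 = 0 + 13*49 = 0 + 637 = 637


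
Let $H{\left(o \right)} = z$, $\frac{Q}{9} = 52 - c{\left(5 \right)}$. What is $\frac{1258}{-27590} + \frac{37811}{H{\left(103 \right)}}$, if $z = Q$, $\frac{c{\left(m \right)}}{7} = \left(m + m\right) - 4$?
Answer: $\frac{104309227}{248310} \approx 420.08$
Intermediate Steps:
$c{\left(m \right)} = -28 + 14 m$ ($c{\left(m \right)} = 7 \left(\left(m + m\right) - 4\right) = 7 \left(2 m - 4\right) = 7 \left(-4 + 2 m\right) = -28 + 14 m$)
$Q = 90$ ($Q = 9 \left(52 - \left(-28 + 14 \cdot 5\right)\right) = 9 \left(52 - \left(-28 + 70\right)\right) = 9 \left(52 - 42\right) = 9 \cdot 10 = 90$)
$z = 90$
$H{\left(o \right)} = 90$
$\frac{1258}{-27590} + \frac{37811}{H{\left(103 \right)}} = \frac{1258}{-27590} + \frac{37811}{90} = 1258 \left(- \frac{1}{27590}\right) + 37811 \cdot \frac{1}{90} = - \frac{629}{13795} + \frac{37811}{90} = \frac{104309227}{248310}$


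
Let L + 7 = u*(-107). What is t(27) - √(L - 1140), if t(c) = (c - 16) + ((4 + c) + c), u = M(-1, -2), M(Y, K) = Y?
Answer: 69 - 4*I*√65 ≈ 69.0 - 32.249*I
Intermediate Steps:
u = -1
L = 100 (L = -7 - 1*(-107) = -7 + 107 = 100)
t(c) = -12 + 3*c (t(c) = (-16 + c) + (4 + 2*c) = -12 + 3*c)
t(27) - √(L - 1140) = (-12 + 3*27) - √(100 - 1140) = (-12 + 81) - √(-1040) = 69 - 4*I*√65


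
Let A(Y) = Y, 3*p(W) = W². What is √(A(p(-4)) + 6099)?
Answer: √54939/3 ≈ 78.130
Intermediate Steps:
p(W) = W²/3
√(A(p(-4)) + 6099) = √((⅓)*(-4)² + 6099) = √((⅓)*16 + 6099) = √(16/3 + 6099) = √(18313/3) = √54939/3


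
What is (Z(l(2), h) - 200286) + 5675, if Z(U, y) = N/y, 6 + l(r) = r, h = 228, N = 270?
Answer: -7395173/38 ≈ -1.9461e+5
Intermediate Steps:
l(r) = -6 + r
Z(U, y) = 270/y
(Z(l(2), h) - 200286) + 5675 = (270/228 - 200286) + 5675 = (270*(1/228) - 200286) + 5675 = (45/38 - 200286) + 5675 = -7610823/38 + 5675 = -7395173/38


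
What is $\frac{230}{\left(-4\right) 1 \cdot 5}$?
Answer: $- \frac{23}{2} \approx -11.5$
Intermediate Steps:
$\frac{230}{\left(-4\right) 1 \cdot 5} = \frac{230}{\left(-4\right) 5} = \frac{230}{-20} = 230 \left(- \frac{1}{20}\right) = - \frac{23}{2}$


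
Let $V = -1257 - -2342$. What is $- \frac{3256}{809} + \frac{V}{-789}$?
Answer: $- \frac{3446749}{638301} \approx -5.3999$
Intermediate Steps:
$V = 1085$ ($V = -1257 + 2342 = 1085$)
$- \frac{3256}{809} + \frac{V}{-789} = - \frac{3256}{809} + \frac{1085}{-789} = \left(-3256\right) \frac{1}{809} + 1085 \left(- \frac{1}{789}\right) = - \frac{3256}{809} - \frac{1085}{789} = - \frac{3446749}{638301}$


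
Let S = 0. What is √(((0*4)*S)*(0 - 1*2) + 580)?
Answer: 2*√145 ≈ 24.083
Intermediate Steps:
√(((0*4)*S)*(0 - 1*2) + 580) = √(((0*4)*0)*(0 - 1*2) + 580) = √((0*0)*(0 - 2) + 580) = √(0*(-2) + 580) = √(0 + 580) = √580 = 2*√145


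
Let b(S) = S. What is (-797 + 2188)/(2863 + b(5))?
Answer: 1391/2868 ≈ 0.48501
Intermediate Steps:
(-797 + 2188)/(2863 + b(5)) = (-797 + 2188)/(2863 + 5) = 1391/2868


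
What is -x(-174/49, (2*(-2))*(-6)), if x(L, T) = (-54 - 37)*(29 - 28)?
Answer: 91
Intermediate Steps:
x(L, T) = -91 (x(L, T) = -91*1 = -91)
-x(-174/49, (2*(-2))*(-6)) = -1*(-91) = 91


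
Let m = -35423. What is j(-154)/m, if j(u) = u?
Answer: 154/35423 ≈ 0.0043475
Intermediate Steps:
j(-154)/m = -154/(-35423) = -154*(-1/35423) = 154/35423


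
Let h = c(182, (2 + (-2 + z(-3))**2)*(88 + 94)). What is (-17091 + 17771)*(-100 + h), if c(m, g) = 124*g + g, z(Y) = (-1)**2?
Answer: 46342000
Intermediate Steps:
z(Y) = 1
c(m, g) = 125*g
h = 68250 (h = 125*((2 + (-2 + 1)**2)*(88 + 94)) = 125*((2 + (-1)**2)*182) = 125*((2 + 1)*182) = 125*(3*182) = 125*546 = 68250)
(-17091 + 17771)*(-100 + h) = (-17091 + 17771)*(-100 + 68250) = 680*68150 = 46342000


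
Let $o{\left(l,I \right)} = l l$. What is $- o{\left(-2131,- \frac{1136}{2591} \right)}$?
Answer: $-4541161$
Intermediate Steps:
$o{\left(l,I \right)} = l^{2}$
$- o{\left(-2131,- \frac{1136}{2591} \right)} = - \left(-2131\right)^{2} = \left(-1\right) 4541161 = -4541161$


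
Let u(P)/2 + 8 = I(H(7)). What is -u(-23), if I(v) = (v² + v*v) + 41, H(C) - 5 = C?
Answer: -642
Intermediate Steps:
H(C) = 5 + C
I(v) = 41 + 2*v² (I(v) = (v² + v²) + 41 = 2*v² + 41 = 41 + 2*v²)
u(P) = 642 (u(P) = -16 + 2*(41 + 2*(5 + 7)²) = -16 + 2*(41 + 2*12²) = -16 + 2*(41 + 2*144) = -16 + 2*(41 + 288) = -16 + 2*329 = -16 + 658 = 642)
-u(-23) = -1*642 = -642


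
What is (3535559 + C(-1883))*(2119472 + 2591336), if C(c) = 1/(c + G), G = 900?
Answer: 16372198843392768/983 ≈ 1.6655e+13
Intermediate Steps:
C(c) = 1/(900 + c) (C(c) = 1/(c + 900) = 1/(900 + c))
(3535559 + C(-1883))*(2119472 + 2591336) = (3535559 + 1/(900 - 1883))*(2119472 + 2591336) = (3535559 + 1/(-983))*4710808 = (3535559 - 1/983)*4710808 = (3475454496/983)*4710808 = 16372198843392768/983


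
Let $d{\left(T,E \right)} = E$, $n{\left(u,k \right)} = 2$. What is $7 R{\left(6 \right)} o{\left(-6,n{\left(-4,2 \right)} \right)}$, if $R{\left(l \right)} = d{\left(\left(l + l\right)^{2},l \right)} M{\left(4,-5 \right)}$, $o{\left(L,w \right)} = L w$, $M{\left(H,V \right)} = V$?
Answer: $2520$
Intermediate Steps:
$R{\left(l \right)} = - 5 l$ ($R{\left(l \right)} = l \left(-5\right) = - 5 l$)
$7 R{\left(6 \right)} o{\left(-6,n{\left(-4,2 \right)} \right)} = 7 \left(\left(-5\right) 6\right) \left(\left(-6\right) 2\right) = 7 \left(-30\right) \left(-12\right) = \left(-210\right) \left(-12\right) = 2520$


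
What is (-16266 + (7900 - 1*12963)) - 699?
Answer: -22028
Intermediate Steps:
(-16266 + (7900 - 1*12963)) - 699 = (-16266 + (7900 - 12963)) - 699 = (-16266 - 5063) - 699 = -21329 - 699 = -22028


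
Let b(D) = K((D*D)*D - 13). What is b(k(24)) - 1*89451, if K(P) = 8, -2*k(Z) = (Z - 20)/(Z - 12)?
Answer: -89443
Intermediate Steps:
k(Z) = -(-20 + Z)/(2*(-12 + Z)) (k(Z) = -(Z - 20)/(2*(Z - 12)) = -(-20 + Z)/(2*(-12 + Z)))
b(D) = 8
b(k(24)) - 1*89451 = 8 - 1*89451 = 8 - 89451 = -89443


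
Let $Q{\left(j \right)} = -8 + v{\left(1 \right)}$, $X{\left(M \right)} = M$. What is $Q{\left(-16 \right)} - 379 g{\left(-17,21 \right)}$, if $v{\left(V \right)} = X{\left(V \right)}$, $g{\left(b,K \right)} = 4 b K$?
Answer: $541205$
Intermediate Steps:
$g{\left(b,K \right)} = 4 K b$
$v{\left(V \right)} = V$
$Q{\left(j \right)} = -7$ ($Q{\left(j \right)} = -8 + 1 = -7$)
$Q{\left(-16 \right)} - 379 g{\left(-17,21 \right)} = -7 - 379 \cdot 4 \cdot 21 \left(-17\right) = -7 - -541212 = -7 + 541212 = 541205$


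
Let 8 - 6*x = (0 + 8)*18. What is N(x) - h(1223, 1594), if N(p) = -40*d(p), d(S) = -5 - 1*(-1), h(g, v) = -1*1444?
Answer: 1604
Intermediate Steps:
h(g, v) = -1444
d(S) = -4 (d(S) = -5 + 1 = -4)
x = -68/3 (x = 4/3 - (0 + 8)*18/6 = 4/3 - 4*18/3 = 4/3 - ⅙*144 = 4/3 - 24 = -68/3 ≈ -22.667)
N(p) = 160 (N(p) = -40*(-4) = 160)
N(x) - h(1223, 1594) = 160 - 1*(-1444) = 160 + 1444 = 1604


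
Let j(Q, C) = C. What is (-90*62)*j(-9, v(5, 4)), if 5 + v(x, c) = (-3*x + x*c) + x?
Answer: -27900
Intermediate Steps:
v(x, c) = -5 - 2*x + c*x (v(x, c) = -5 + ((-3*x + x*c) + x) = -5 + ((-3*x + c*x) + x) = -5 + (-2*x + c*x) = -5 - 2*x + c*x)
(-90*62)*j(-9, v(5, 4)) = (-90*62)*(-5 - 2*5 + 4*5) = -5580*(-5 - 10 + 20) = -5580*5 = -27900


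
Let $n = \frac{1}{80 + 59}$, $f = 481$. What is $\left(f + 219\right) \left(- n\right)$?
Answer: $- \frac{700}{139} \approx -5.036$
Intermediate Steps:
$n = \frac{1}{139} \approx 0.0071942$
$\left(f + 219\right) \left(- n\right) = \left(481 + 219\right) \left(\left(-1\right) \frac{1}{139}\right) = 700 \left(- \frac{1}{139}\right) = - \frac{700}{139}$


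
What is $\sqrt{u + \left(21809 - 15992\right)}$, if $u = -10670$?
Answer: $i \sqrt{4853} \approx 69.663 i$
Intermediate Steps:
$\sqrt{u + \left(21809 - 15992\right)} = \sqrt{-10670 + \left(21809 - 15992\right)} = \sqrt{-10670 + 5817} = \sqrt{-4853} = i \sqrt{4853}$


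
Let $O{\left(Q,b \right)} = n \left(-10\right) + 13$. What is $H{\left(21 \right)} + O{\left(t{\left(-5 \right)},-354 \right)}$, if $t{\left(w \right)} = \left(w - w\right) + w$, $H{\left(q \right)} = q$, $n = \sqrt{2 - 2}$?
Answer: $34$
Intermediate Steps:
$n = 0$ ($n = \sqrt{0} = 0$)
$t{\left(w \right)} = w$ ($t{\left(w \right)} = 0 + w = w$)
$O{\left(Q,b \right)} = 13$ ($O{\left(Q,b \right)} = 0 \left(-10\right) + 13 = 0 + 13 = 13$)
$H{\left(21 \right)} + O{\left(t{\left(-5 \right)},-354 \right)} = 21 + 13 = 34$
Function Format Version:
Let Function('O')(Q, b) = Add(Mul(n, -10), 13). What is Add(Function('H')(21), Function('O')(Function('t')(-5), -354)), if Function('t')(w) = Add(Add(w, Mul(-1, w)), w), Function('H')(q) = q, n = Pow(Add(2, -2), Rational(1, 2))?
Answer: 34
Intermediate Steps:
n = 0 (n = Pow(0, Rational(1, 2)) = 0)
Function('t')(w) = w (Function('t')(w) = Add(0, w) = w)
Function('O')(Q, b) = 13 (Function('O')(Q, b) = Add(Mul(0, -10), 13) = Add(0, 13) = 13)
Add(Function('H')(21), Function('O')(Function('t')(-5), -354)) = Add(21, 13) = 34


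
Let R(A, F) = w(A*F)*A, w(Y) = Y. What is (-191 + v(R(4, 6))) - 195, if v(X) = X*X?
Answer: 8830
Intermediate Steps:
R(A, F) = F*A² (R(A, F) = (A*F)*A = F*A²)
v(X) = X²
(-191 + v(R(4, 6))) - 195 = (-191 + (6*4²)²) - 195 = (-191 + (6*16)²) - 195 = (-191 + 96²) - 195 = (-191 + 9216) - 195 = 9025 - 195 = 8830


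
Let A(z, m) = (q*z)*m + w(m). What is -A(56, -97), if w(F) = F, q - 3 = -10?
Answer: -37927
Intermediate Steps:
q = -7 (q = 3 - 10 = -7)
A(z, m) = m - 7*m*z (A(z, m) = (-7*z)*m + m = -7*m*z + m = m - 7*m*z)
-A(56, -97) = -(-97)*(1 - 7*56) = -(-97)*(1 - 392) = -(-97)*(-391) = -1*37927 = -37927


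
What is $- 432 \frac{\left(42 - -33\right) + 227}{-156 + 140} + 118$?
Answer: $8272$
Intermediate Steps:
$- 432 \frac{\left(42 - -33\right) + 227}{-156 + 140} + 118 = - 432 \frac{\left(42 + 33\right) + 227}{-16} + 118 = - 432 \left(75 + 227\right) \left(- \frac{1}{16}\right) + 118 = - 432 \cdot 302 \left(- \frac{1}{16}\right) + 118 = \left(-432\right) \left(- \frac{151}{8}\right) + 118 = 8154 + 118 = 8272$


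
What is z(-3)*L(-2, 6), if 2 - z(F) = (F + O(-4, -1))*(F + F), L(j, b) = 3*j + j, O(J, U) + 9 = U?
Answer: 608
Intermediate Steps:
O(J, U) = -9 + U
L(j, b) = 4*j
z(F) = 2 - 2*F*(-10 + F) (z(F) = 2 - (F + (-9 - 1))*(F + F) = 2 - (F - 10)*2*F = 2 - (-10 + F)*2*F = 2 - 2*F*(-10 + F))
z(-3)*L(-2, 6) = (2 - 2*(-3)² + 20*(-3))*(4*(-2)) = (2 - 2*9 - 60)*(-8) = (2 - 18 - 60)*(-8) = -76*(-8) = 608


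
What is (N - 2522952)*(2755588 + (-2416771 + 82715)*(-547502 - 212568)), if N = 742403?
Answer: -3158780637860269892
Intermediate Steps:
(N - 2522952)*(2755588 + (-2416771 + 82715)*(-547502 - 212568)) = (742403 - 2522952)*(2755588 + (-2416771 + 82715)*(-547502 - 212568)) = -1780549*(2755588 - 2334056*(-760070)) = -1780549*(2755588 + 1774045943920) = -1780549*1774048699508 = -3158780637860269892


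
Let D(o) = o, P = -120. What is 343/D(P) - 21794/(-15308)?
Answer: -658841/459240 ≈ -1.4346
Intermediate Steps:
343/D(P) - 21794/(-15308) = 343/(-120) - 21794/(-15308) = 343*(-1/120) - 21794*(-1/15308) = -343/120 + 10897/7654 = -658841/459240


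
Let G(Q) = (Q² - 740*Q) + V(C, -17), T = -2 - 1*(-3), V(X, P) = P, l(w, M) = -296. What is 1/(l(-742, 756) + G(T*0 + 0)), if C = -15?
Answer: -1/313 ≈ -0.0031949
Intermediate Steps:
T = 1 (T = -2 + 3 = 1)
G(Q) = -17 + Q² - 740*Q (G(Q) = (Q² - 740*Q) - 17 = -17 + Q² - 740*Q)
1/(l(-742, 756) + G(T*0 + 0)) = 1/(-296 + (-17 + (1*0 + 0)² - 740*(1*0 + 0))) = 1/(-296 + (-17 + (0 + 0)² - 740*(0 + 0))) = 1/(-296 + (-17 + 0² - 740*0)) = 1/(-296 + (-17 + 0 + 0)) = 1/(-296 - 17) = 1/(-313) = -1/313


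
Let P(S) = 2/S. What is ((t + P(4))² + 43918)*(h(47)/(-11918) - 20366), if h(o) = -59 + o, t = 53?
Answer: -5677297358887/5959 ≈ -9.5273e+8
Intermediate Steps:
((t + P(4))² + 43918)*(h(47)/(-11918) - 20366) = ((53 + 2/4)² + 43918)*((-59 + 47)/(-11918) - 20366) = ((53 + 2*(¼))² + 43918)*(-12*(-1/11918) - 20366) = ((53 + ½)² + 43918)*(6/5959 - 20366) = ((107/2)² + 43918)*(-121360988/5959) = (11449/4 + 43918)*(-121360988/5959) = (187121/4)*(-121360988/5959) = -5677297358887/5959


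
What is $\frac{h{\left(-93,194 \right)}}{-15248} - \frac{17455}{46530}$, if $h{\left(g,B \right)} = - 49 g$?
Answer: $- \frac{47819105}{70948944} \approx -0.67399$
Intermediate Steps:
$\frac{h{\left(-93,194 \right)}}{-15248} - \frac{17455}{46530} = \frac{\left(-49\right) \left(-93\right)}{-15248} - \frac{17455}{46530} = 4557 \left(- \frac{1}{15248}\right) - \frac{3491}{9306} = - \frac{4557}{15248} - \frac{3491}{9306} = - \frac{47819105}{70948944}$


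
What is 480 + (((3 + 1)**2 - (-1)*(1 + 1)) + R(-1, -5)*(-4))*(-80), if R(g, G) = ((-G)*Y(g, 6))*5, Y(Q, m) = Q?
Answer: -8960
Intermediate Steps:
R(g, G) = -5*G*g (R(g, G) = ((-G)*g)*5 = -G*g*5 = -5*G*g)
480 + (((3 + 1)**2 - (-1)*(1 + 1)) + R(-1, -5)*(-4))*(-80) = 480 + (((3 + 1)**2 - (-1)*(1 + 1)) - 5*(-5)*(-1)*(-4))*(-80) = 480 + ((4**2 - (-1)*2) - 25*(-4))*(-80) = 480 + ((16 - 1*(-2)) + 100)*(-80) = 480 + ((16 + 2) + 100)*(-80) = 480 + (18 + 100)*(-80) = 480 + 118*(-80) = 480 - 9440 = -8960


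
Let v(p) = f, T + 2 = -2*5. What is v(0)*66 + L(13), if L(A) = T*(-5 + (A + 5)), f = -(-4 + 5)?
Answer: -222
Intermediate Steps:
T = -12 (T = -2 - 2*5 = -2 - 10 = -12)
f = -1 (f = -1*1 = -1)
v(p) = -1
L(A) = -12*A (L(A) = -12*(-5 + (A + 5)) = -12*(-5 + (5 + A)) = -12*A)
v(0)*66 + L(13) = -1*66 - 12*13 = -66 - 156 = -222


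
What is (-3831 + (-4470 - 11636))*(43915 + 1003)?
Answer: -895530166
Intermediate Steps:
(-3831 + (-4470 - 11636))*(43915 + 1003) = (-3831 - 16106)*44918 = -19937*44918 = -895530166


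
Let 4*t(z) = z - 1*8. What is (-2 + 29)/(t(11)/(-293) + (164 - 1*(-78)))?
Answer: 31644/283621 ≈ 0.11157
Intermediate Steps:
t(z) = -2 + z/4 (t(z) = (z - 1*8)/4 = (z - 8)/4 = (-8 + z)/4 = -2 + z/4)
(-2 + 29)/(t(11)/(-293) + (164 - 1*(-78))) = (-2 + 29)/((-2 + (¼)*11)/(-293) + (164 - 1*(-78))) = 27/((-2 + 11/4)*(-1/293) + (164 + 78)) = 27/((¾)*(-1/293) + 242) = 27/(-3/1172 + 242) = 27/(283621/1172) = 27*(1172/283621) = 31644/283621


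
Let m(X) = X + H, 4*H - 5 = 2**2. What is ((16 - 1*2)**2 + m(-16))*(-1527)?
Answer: -1113183/4 ≈ -2.7830e+5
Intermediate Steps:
H = 9/4 (H = 5/4 + (1/4)*2**2 = 5/4 + (1/4)*4 = 5/4 + 1 = 9/4 ≈ 2.2500)
m(X) = 9/4 + X (m(X) = X + 9/4 = 9/4 + X)
((16 - 1*2)**2 + m(-16))*(-1527) = ((16 - 1*2)**2 + (9/4 - 16))*(-1527) = ((16 - 2)**2 - 55/4)*(-1527) = (14**2 - 55/4)*(-1527) = (196 - 55/4)*(-1527) = (729/4)*(-1527) = -1113183/4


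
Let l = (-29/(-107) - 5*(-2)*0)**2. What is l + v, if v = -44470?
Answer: -509136189/11449 ≈ -44470.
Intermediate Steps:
l = 841/11449 (l = (-29*(-1/107) + 10*0)**2 = (29/107 + 0)**2 = (29/107)**2 = 841/11449 ≈ 0.073456)
l + v = 841/11449 - 44470 = -509136189/11449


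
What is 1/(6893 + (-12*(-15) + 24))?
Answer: 1/7097 ≈ 0.00014090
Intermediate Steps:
1/(6893 + (-12*(-15) + 24)) = 1/(6893 + (180 + 24)) = 1/(6893 + 204) = 1/7097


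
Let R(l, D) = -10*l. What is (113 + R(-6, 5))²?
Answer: 29929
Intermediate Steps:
(113 + R(-6, 5))² = (113 - 10*(-6))² = (113 + 60)² = 173² = 29929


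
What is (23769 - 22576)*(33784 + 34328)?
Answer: 81257616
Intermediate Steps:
(23769 - 22576)*(33784 + 34328) = 1193*68112 = 81257616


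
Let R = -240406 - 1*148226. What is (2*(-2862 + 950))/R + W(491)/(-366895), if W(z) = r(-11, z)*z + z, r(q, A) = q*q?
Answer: -2734603448/17823392205 ≈ -0.15343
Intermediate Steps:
r(q, A) = q**2
W(z) = 122*z (W(z) = (-11)**2*z + z = 121*z + z = 122*z)
R = -388632 (R = -240406 - 148226 = -388632)
(2*(-2862 + 950))/R + W(491)/(-366895) = (2*(-2862 + 950))/(-388632) + (122*491)/(-366895) = (2*(-1912))*(-1/388632) + 59902*(-1/366895) = -3824*(-1/388632) - 59902/366895 = 478/48579 - 59902/366895 = -2734603448/17823392205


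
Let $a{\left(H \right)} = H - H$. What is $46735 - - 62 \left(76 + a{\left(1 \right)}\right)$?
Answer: $51447$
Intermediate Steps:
$a{\left(H \right)} = 0$
$46735 - - 62 \left(76 + a{\left(1 \right)}\right) = 46735 - - 62 \left(76 + 0\right) = 46735 - \left(-62\right) 76 = 46735 - -4712 = 46735 + 4712 = 51447$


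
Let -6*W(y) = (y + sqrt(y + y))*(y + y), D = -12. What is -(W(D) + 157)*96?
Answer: -10464 - 768*I*sqrt(6) ≈ -10464.0 - 1881.2*I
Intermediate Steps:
W(y) = -y*(y + sqrt(2)*sqrt(y))/3 (W(y) = -(y + sqrt(y + y))*(y + y)/6 = -(y + sqrt(2*y))*2*y/6 = -(y + sqrt(2)*sqrt(y))*2*y/6 = -y*(y + sqrt(2)*sqrt(y))/3)
-(W(D) + 157)*96 = -((-1/3*(-12)**2 - sqrt(2)*(-12)**(3/2)/3) + 157)*96 = -((-1/3*144 - sqrt(2)*(-24*I*sqrt(3))/3) + 157)*96 = -((-48 + 8*I*sqrt(6)) + 157)*96 = -(109 + 8*I*sqrt(6))*96 = -(10464 + 768*I*sqrt(6)) = -10464 - 768*I*sqrt(6)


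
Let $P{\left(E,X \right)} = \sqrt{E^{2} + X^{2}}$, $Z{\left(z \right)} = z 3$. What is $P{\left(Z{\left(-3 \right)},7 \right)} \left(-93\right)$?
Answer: $- 93 \sqrt{130} \approx -1060.4$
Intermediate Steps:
$Z{\left(z \right)} = 3 z$
$P{\left(Z{\left(-3 \right)},7 \right)} \left(-93\right) = \sqrt{\left(3 \left(-3\right)\right)^{2} + 7^{2}} \left(-93\right) = \sqrt{\left(-9\right)^{2} + 49} \left(-93\right) = \sqrt{81 + 49} \left(-93\right) = \sqrt{130} \left(-93\right) = - 93 \sqrt{130}$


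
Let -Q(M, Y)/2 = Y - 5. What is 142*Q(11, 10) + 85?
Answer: -1335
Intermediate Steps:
Q(M, Y) = 10 - 2*Y (Q(M, Y) = -2*(Y - 5) = -2*(-5 + Y) = 10 - 2*Y)
142*Q(11, 10) + 85 = 142*(10 - 2*10) + 85 = 142*(10 - 20) + 85 = 142*(-10) + 85 = -1420 + 85 = -1335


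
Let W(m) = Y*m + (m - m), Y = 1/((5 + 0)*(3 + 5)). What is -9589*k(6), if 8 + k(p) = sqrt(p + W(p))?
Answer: 76712 - 9589*sqrt(615)/10 ≈ 52932.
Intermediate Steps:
Y = 1/40 (Y = 1/(5*8) = 1/40 ≈ 0.025000)
W(m) = m/40 (W(m) = m/40 + (m - m) = m/40 + 0 = m/40)
k(p) = -8 + sqrt(410)*sqrt(p)/20 (k(p) = -8 + sqrt(p + p/40) = -8 + sqrt(41*p/40) = -8 + sqrt(410)*sqrt(p)/20)
-9589*k(6) = -9589*(-8 + sqrt(410)*sqrt(6)/20) = -9589*(-8 + sqrt(615)/10) = -223*(-344 + 43*sqrt(615)/10) = 76712 - 9589*sqrt(615)/10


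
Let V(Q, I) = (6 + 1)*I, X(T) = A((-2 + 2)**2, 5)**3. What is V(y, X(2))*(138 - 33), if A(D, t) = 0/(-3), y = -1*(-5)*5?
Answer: 0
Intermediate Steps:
y = 25 (y = 5*5 = 25)
A(D, t) = 0 (A(D, t) = 0*(-1/3) = 0)
X(T) = 0 (X(T) = 0**3 = 0)
V(Q, I) = 7*I
V(y, X(2))*(138 - 33) = (7*0)*(138 - 33) = 0*105 = 0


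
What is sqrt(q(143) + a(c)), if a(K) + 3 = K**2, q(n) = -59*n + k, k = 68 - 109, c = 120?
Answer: sqrt(5919) ≈ 76.935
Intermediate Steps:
k = -41
q(n) = -41 - 59*n (q(n) = -59*n - 41 = -41 - 59*n)
a(K) = -3 + K**2
sqrt(q(143) + a(c)) = sqrt((-41 - 59*143) + (-3 + 120**2)) = sqrt((-41 - 8437) + (-3 + 14400)) = sqrt(-8478 + 14397) = sqrt(5919)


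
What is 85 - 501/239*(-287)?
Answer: 164102/239 ≈ 686.62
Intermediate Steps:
85 - 501/239*(-287) = 85 + 143787/239 = 164102/239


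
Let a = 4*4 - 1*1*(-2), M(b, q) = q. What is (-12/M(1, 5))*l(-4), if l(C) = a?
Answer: -216/5 ≈ -43.200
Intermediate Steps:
a = 18 (a = 16 - 1*(-2) = 16 + 2 = 18)
l(C) = 18
(-12/M(1, 5))*l(-4) = -12/5*18 = -216/5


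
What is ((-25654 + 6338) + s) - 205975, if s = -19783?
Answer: -245074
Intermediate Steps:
((-25654 + 6338) + s) - 205975 = ((-25654 + 6338) - 19783) - 205975 = (-19316 - 19783) - 205975 = -39099 - 205975 = -245074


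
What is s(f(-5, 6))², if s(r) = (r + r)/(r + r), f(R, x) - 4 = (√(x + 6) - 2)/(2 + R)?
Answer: 1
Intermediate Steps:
f(R, x) = 4 + (-2 + √(6 + x))/(2 + R) (f(R, x) = 4 + (√(x + 6) - 2)/(2 + R) = 4 + (√(6 + x) - 2)/(2 + R) = 4 + (-2 + √(6 + x))/(2 + R))
s(r) = 1 (s(r) = (2*r)/((2*r)) = (2*r)*(1/(2*r)) = 1)
s(f(-5, 6))² = 1² = 1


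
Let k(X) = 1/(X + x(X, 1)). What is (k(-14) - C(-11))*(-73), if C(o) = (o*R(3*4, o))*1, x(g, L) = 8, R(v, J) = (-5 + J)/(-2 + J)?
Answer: -76139/78 ≈ -976.14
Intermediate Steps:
R(v, J) = (-5 + J)/(-2 + J)
C(o) = o*(-5 + o)/(-2 + o) (C(o) = (o*((-5 + o)/(-2 + o)))*1 = (o*(-5 + o)/(-2 + o))*1 = o*(-5 + o)/(-2 + o))
k(X) = 1/(8 + X) (k(X) = 1/(X + 8) = 1/(8 + X))
(k(-14) - C(-11))*(-73) = (1/(8 - 14) - (-11)*(-5 - 11)/(-2 - 11))*(-73) = (1/(-6) - (-11)*(-16)/(-13))*(-73) = (-⅙ - (-11)*(-1)*(-16)/13)*(-73) = (-⅙ - 1*(-176/13))*(-73) = (-⅙ + 176/13)*(-73) = (1043/78)*(-73) = -76139/78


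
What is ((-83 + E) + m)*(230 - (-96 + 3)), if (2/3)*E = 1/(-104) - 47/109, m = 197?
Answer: 829986291/22672 ≈ 36608.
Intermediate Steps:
E = -14991/22672 (E = 3*(1/(-104) - 47/109)/2 = 3*(1*(-1/104) - 47*1/109)/2 = 3*(-1/104 - 47/109)/2 = (3/2)*(-4997/11336) = -14991/22672 ≈ -0.66121)
((-83 + E) + m)*(230 - (-96 + 3)) = ((-83 - 14991/22672) + 197)*(230 - (-96 + 3)) = (-1896767/22672 + 197)*(230 - 1*(-93)) = 2569617*(230 + 93)/22672 = (2569617/22672)*323 = 829986291/22672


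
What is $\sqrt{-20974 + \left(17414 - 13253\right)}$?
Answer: $i \sqrt{16813} \approx 129.67 i$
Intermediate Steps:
$\sqrt{-20974 + \left(17414 - 13253\right)} = \sqrt{-20974 + 4161} = \sqrt{-16813} = i \sqrt{16813}$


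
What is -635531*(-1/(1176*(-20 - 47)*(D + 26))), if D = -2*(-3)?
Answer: -635531/2521344 ≈ -0.25206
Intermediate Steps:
D = 6
-635531*(-1/(1176*(-20 - 47)*(D + 26))) = -635531*(-1/(1176*(-20 - 47)*(6 + 26))) = -635531/((14*(32*(-67)))*(-84)) = -635531/((14*(-2144))*(-84)) = -635531/((-30016*(-84))) = -635531/2521344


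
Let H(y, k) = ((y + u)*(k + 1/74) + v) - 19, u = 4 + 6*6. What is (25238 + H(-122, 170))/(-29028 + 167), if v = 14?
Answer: -417800/1067857 ≈ -0.39125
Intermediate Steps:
u = 40 (u = 4 + 36 = 40)
H(y, k) = -5 + (40 + y)*(1/74 + k) (H(y, k) = ((y + 40)*(k + 1/74) + 14) - 19 = ((40 + y)*(k + 1/74) + 14) - 19 = ((40 + y)*(1/74 + k) + 14) - 19 = (14 + (40 + y)*(1/74 + k)) - 19 = -5 + (40 + y)*(1/74 + k))
(25238 + H(-122, 170))/(-29028 + 167) = (25238 + (-165/37 + 40*170 + (1/74)*(-122) + 170*(-122)))/(-29028 + 167) = (25238 + (-165/37 + 6800 - 61/37 - 20740))/(-28861) = (25238 - 516006/37)*(-1/28861) = (417800/37)*(-1/28861) = -417800/1067857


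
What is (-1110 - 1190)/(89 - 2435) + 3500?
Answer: 178550/51 ≈ 3501.0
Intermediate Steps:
(-1110 - 1190)/(89 - 2435) + 3500 = -2300/(-2346) + 3500 = -2300*(-1/2346) + 3500 = 50/51 + 3500 = 178550/51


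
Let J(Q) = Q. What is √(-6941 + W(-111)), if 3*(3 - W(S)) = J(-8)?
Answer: I*√62418/3 ≈ 83.279*I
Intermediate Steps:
W(S) = 17/3 (W(S) = 3 - ⅓*(-8) = 3 + 8/3 = 17/3)
√(-6941 + W(-111)) = √(-6941 + 17/3) = √(-20806/3) = I*√62418/3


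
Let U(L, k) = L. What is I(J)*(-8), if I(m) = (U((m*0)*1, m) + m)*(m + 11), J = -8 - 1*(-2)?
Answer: 240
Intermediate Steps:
J = -6 (J = -8 + 2 = -6)
I(m) = m*(11 + m) (I(m) = ((m*0)*1 + m)*(m + 11) = (0*1 + m)*(11 + m) = (0 + m)*(11 + m) = m*(11 + m))
I(J)*(-8) = -6*(11 - 6)*(-8) = -6*5*(-8) = -30*(-8) = 240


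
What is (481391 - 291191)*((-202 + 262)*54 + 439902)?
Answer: 84285608400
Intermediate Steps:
(481391 - 291191)*((-202 + 262)*54 + 439902) = 190200*(60*54 + 439902) = 190200*(3240 + 439902) = 190200*443142 = 84285608400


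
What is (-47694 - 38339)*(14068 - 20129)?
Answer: 521446013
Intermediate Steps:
(-47694 - 38339)*(14068 - 20129) = -86033*(-6061) = 521446013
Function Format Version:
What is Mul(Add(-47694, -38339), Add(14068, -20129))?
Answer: 521446013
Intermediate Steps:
Mul(Add(-47694, -38339), Add(14068, -20129)) = Mul(-86033, -6061) = 521446013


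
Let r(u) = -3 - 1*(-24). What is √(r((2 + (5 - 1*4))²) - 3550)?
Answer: I*√3529 ≈ 59.405*I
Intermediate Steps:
r(u) = 21 (r(u) = -3 + 24 = 21)
√(r((2 + (5 - 1*4))²) - 3550) = √(21 - 3550) = √(-3529) = I*√3529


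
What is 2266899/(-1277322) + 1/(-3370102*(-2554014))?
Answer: -3251975309312561075/1832379654339258636 ≈ -1.7747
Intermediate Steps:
2266899/(-1277322) + 1/(-3370102*(-2554014)) = 2266899*(-1/1277322) - 1/3370102*(-1/2554014) = -755633/425774 + 1/8607287689428 = -3251975309312561075/1832379654339258636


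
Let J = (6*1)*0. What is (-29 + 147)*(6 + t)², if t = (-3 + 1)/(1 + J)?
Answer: 1888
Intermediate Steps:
J = 0 (J = 6*0 = 0)
t = -2 (t = (-3 + 1)/(1 + 0) = -2/1 = -2*1 = -2)
(-29 + 147)*(6 + t)² = (-29 + 147)*(6 - 2)² = 118*4² = 118*16 = 1888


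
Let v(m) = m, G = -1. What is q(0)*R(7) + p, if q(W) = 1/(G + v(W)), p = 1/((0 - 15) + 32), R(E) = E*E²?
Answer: -5830/17 ≈ -342.94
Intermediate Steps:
R(E) = E³
p = 1/17 (p = 1/(-15 + 32) = 1/17 ≈ 0.058824)
q(W) = 1/(-1 + W)
q(0)*R(7) + p = 7³/(-1 + 0) + 1/17 = 343/(-1) + 1/17 = -1*343 + 1/17 = -343 + 1/17 = -5830/17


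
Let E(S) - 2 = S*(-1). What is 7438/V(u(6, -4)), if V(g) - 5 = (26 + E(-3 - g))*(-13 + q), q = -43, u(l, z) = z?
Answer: -7438/1507 ≈ -4.9356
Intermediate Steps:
E(S) = 2 - S (E(S) = 2 + S*(-1) = 2 - S)
V(g) = -1731 - 56*g (V(g) = 5 + (26 + (2 - (-3 - g)))*(-13 - 43) = 5 + (26 + (2 + (3 + g)))*(-56) = 5 + (26 + (5 + g))*(-56) = 5 + (31 + g)*(-56) = 5 + (-1736 - 56*g) = -1731 - 56*g)
7438/V(u(6, -4)) = 7438/(-1731 - 56*(-4)) = 7438/(-1731 + 224) = 7438/(-1507) = 7438*(-1/1507) = -7438/1507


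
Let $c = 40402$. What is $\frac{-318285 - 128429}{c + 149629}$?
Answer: $- \frac{446714}{190031} \approx -2.3507$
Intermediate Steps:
$\frac{-318285 - 128429}{c + 149629} = \frac{-318285 - 128429}{40402 + 149629} = - \frac{446714}{190031}$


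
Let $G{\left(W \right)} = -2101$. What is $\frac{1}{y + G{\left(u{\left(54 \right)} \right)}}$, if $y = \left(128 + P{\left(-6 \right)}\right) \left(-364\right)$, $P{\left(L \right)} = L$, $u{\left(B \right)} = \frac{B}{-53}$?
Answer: $- \frac{1}{46509} \approx -2.1501 \cdot 10^{-5}$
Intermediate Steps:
$u{\left(B \right)} = - \frac{B}{53}$ ($u{\left(B \right)} = B \left(- \frac{1}{53}\right) = - \frac{B}{53}$)
$y = -44408$ ($y = \left(128 - 6\right) \left(-364\right) = 122 \left(-364\right) = -44408$)
$\frac{1}{y + G{\left(u{\left(54 \right)} \right)}} = \frac{1}{-44408 - 2101} = \frac{1}{-46509} = - \frac{1}{46509}$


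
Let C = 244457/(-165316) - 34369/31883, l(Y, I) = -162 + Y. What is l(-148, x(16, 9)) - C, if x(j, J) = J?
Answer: -1620462940545/5270770028 ≈ -307.44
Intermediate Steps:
C = -13475768135/5270770028 (C = 244457*(-1/165316) - 34369*1/31883 = -244457/165316 - 34369/31883 = -13475768135/5270770028 ≈ -2.5567)
l(-148, x(16, 9)) - C = (-162 - 148) - 1*(-13475768135/5270770028) = -310 + 13475768135/5270770028 = -1620462940545/5270770028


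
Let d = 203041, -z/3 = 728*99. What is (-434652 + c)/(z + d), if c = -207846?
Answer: 37794/775 ≈ 48.766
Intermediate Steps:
z = -216216 (z = -2184*99 = -3*72072 = -216216)
(-434652 + c)/(z + d) = (-434652 - 207846)/(-216216 + 203041) = -642498/(-13175) = -642498*(-1/13175) = 37794/775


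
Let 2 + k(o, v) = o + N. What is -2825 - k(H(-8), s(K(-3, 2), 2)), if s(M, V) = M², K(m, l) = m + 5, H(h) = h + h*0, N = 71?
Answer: -2886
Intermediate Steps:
H(h) = h (H(h) = h + 0 = h)
K(m, l) = 5 + m
k(o, v) = 69 + o (k(o, v) = -2 + (o + 71) = -2 + (71 + o) = 69 + o)
-2825 - k(H(-8), s(K(-3, 2), 2)) = -2825 - (69 - 8) = -2825 - 1*61 = -2825 - 61 = -2886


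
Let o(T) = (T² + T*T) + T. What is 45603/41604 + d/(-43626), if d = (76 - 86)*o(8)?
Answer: 341009653/302502684 ≈ 1.1273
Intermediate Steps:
o(T) = T + 2*T² (o(T) = (T² + T²) + T = 2*T² + T = T + 2*T²)
d = -1360 (d = (76 - 86)*(8*(1 + 2*8)) = -80*(1 + 16) = -80*17 = -10*136 = -1360)
45603/41604 + d/(-43626) = 45603/41604 - 1360/(-43626) = 45603*(1/41604) - 1360*(-1/43626) = 15201/13868 + 680/21813 = 341009653/302502684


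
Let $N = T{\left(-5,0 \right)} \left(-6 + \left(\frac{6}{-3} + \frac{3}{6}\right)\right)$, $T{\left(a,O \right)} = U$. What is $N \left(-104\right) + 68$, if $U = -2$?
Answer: $-1492$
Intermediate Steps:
$T{\left(a,O \right)} = -2$
$N = 15$ ($N = - 2 \left(-6 + \left(\frac{6}{-3} + \frac{3}{6}\right)\right) = - 2 \left(-6 + \left(6 \left(- \frac{1}{3}\right) + 3 \cdot \frac{1}{6}\right)\right) = - 2 \left(-6 + \left(-2 + \frac{1}{2}\right)\right) = - 2 \left(-6 - \frac{3}{2}\right) = \left(-2\right) \left(- \frac{15}{2}\right) = 15$)
$N \left(-104\right) + 68 = 15 \left(-104\right) + 68 = -1560 + 68 = -1492$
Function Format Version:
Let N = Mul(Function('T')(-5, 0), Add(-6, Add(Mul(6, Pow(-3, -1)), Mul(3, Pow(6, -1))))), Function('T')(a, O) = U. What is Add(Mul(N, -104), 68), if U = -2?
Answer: -1492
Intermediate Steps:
Function('T')(a, O) = -2
N = 15 (N = Mul(-2, Add(-6, Add(Mul(6, Pow(-3, -1)), Mul(3, Pow(6, -1))))) = Mul(-2, Add(-6, Add(Mul(6, Rational(-1, 3)), Mul(3, Rational(1, 6))))) = Mul(-2, Add(-6, Add(-2, Rational(1, 2)))) = Mul(-2, Add(-6, Rational(-3, 2))) = Mul(-2, Rational(-15, 2)) = 15)
Add(Mul(N, -104), 68) = Add(Mul(15, -104), 68) = Add(-1560, 68) = -1492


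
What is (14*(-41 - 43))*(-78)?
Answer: 91728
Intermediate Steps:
(14*(-41 - 43))*(-78) = (14*(-84))*(-78) = -1176*(-78) = 91728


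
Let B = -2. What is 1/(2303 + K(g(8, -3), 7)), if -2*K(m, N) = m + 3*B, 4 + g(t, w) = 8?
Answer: 1/2304 ≈ 0.00043403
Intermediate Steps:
g(t, w) = 4 (g(t, w) = -4 + 8 = 4)
K(m, N) = 3 - m/2 (K(m, N) = -(m + 3*(-2))/2 = -(m - 6)/2 = -(-6 + m)/2 = 3 - m/2)
1/(2303 + K(g(8, -3), 7)) = 1/(2303 + (3 - ½*4)) = 1/(2303 + (3 - 2)) = 1/(2303 + 1) = 1/2304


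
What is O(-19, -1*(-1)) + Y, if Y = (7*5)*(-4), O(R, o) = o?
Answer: -139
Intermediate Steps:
Y = -140 (Y = 35*(-4) = -140)
O(-19, -1*(-1)) + Y = -1*(-1) - 140 = 1 - 140 = -139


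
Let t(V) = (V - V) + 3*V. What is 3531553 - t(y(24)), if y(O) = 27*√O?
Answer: 3531553 - 162*√6 ≈ 3.5312e+6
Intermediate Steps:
t(V) = 3*V (t(V) = 0 + 3*V = 3*V)
3531553 - t(y(24)) = 3531553 - 3*27*√24 = 3531553 - 3*27*(2*√6) = 3531553 - 3*54*√6 = 3531553 - 162*√6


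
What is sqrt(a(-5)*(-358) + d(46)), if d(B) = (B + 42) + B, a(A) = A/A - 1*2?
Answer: 2*sqrt(123) ≈ 22.181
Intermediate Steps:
a(A) = -1 (a(A) = 1 - 2 = -1)
d(B) = 42 + 2*B (d(B) = (42 + B) + B = 42 + 2*B)
sqrt(a(-5)*(-358) + d(46)) = sqrt(-1*(-358) + (42 + 2*46)) = sqrt(358 + (42 + 92)) = sqrt(358 + 134) = sqrt(492) = 2*sqrt(123)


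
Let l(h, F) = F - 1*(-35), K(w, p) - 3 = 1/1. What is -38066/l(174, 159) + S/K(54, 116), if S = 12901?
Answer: 1175265/388 ≈ 3029.0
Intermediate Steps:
K(w, p) = 4 (K(w, p) = 3 + 1/1 = 3 + 1 = 4)
l(h, F) = 35 + F (l(h, F) = F + 35 = 35 + F)
-38066/l(174, 159) + S/K(54, 116) = -38066/(35 + 159) + 12901/4 = -38066/194 + 12901*(¼) = -38066*1/194 + 12901/4 = -19033/97 + 12901/4 = 1175265/388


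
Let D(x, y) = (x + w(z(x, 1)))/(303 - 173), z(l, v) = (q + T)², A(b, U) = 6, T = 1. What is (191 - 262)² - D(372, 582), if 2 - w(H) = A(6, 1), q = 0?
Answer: 327481/65 ≈ 5038.2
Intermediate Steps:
z(l, v) = 1 (z(l, v) = (0 + 1)² = 1² = 1)
w(H) = -4 (w(H) = 2 - 1*6 = 2 - 6 = -4)
D(x, y) = -2/65 + x/130 (D(x, y) = (x - 4)/(303 - 173) = (-4 + x)/130 = (-4 + x)*(1/130) = -2/65 + x/130)
(191 - 262)² - D(372, 582) = (191 - 262)² - (-2/65 + (1/130)*372) = (-71)² - (-2/65 + 186/65) = 5041 - 1*184/65 = 5041 - 184/65 = 327481/65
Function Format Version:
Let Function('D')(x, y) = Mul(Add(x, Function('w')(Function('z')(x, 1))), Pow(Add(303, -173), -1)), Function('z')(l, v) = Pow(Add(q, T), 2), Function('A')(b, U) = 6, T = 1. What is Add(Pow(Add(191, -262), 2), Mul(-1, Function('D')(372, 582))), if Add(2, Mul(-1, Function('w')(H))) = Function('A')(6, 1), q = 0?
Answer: Rational(327481, 65) ≈ 5038.2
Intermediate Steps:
Function('z')(l, v) = 1 (Function('z')(l, v) = Pow(Add(0, 1), 2) = Pow(1, 2) = 1)
Function('w')(H) = -4 (Function('w')(H) = Add(2, Mul(-1, 6)) = Add(2, -6) = -4)
Function('D')(x, y) = Add(Rational(-2, 65), Mul(Rational(1, 130), x)) (Function('D')(x, y) = Mul(Add(x, -4), Pow(Add(303, -173), -1)) = Mul(Add(-4, x), Pow(130, -1)) = Mul(Add(-4, x), Rational(1, 130)) = Add(Rational(-2, 65), Mul(Rational(1, 130), x)))
Add(Pow(Add(191, -262), 2), Mul(-1, Function('D')(372, 582))) = Add(Pow(Add(191, -262), 2), Mul(-1, Add(Rational(-2, 65), Mul(Rational(1, 130), 372)))) = Add(Pow(-71, 2), Mul(-1, Add(Rational(-2, 65), Rational(186, 65)))) = Add(5041, Mul(-1, Rational(184, 65))) = Add(5041, Rational(-184, 65)) = Rational(327481, 65)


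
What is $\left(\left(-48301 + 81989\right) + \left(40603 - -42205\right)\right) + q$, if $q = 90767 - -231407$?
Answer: $438670$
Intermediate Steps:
$q = 322174$ ($q = 90767 + 231407 = 322174$)
$\left(\left(-48301 + 81989\right) + \left(40603 - -42205\right)\right) + q = \left(\left(-48301 + 81989\right) + \left(40603 - -42205\right)\right) + 322174 = \left(33688 + \left(40603 + 42205\right)\right) + 322174 = \left(33688 + 82808\right) + 322174 = 116496 + 322174 = 438670$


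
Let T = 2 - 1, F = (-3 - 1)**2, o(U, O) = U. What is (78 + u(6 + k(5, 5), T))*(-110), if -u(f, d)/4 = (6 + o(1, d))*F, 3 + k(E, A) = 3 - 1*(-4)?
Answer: 40700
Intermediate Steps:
F = 16 (F = (-4)**2 = 16)
k(E, A) = 4 (k(E, A) = -3 + (3 - 1*(-4)) = -3 + (3 + 4) = -3 + 7 = 4)
T = 1
u(f, d) = -448 (u(f, d) = -4*(6 + 1)*16 = -28*16 = -4*112 = -448)
(78 + u(6 + k(5, 5), T))*(-110) = (78 - 448)*(-110) = -370*(-110) = 40700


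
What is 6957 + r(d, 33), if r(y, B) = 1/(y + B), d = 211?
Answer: 1697509/244 ≈ 6957.0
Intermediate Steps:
r(y, B) = 1/(B + y)
6957 + r(d, 33) = 6957 + 1/(33 + 211) = 6957 + 1/244 = 1697509/244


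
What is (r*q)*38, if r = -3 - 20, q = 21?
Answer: -18354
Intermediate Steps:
r = -23
(r*q)*38 = -23*21*38 = -483*38 = -18354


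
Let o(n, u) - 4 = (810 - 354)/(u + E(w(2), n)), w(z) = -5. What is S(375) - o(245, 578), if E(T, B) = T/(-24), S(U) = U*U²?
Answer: 731794855423/13877 ≈ 5.2734e+7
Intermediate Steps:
S(U) = U³
E(T, B) = -T/24 (E(T, B) = T*(-1/24) = -T/24)
o(n, u) = 4 + 456/(5/24 + u) (o(n, u) = 4 + (810 - 354)/(u - 1/24*(-5)) = 4 + 456/(u + 5/24) = 4 + 456/(5/24 + u))
S(375) - o(245, 578) = 375³ - 4*(2741 + 24*578)/(5 + 24*578) = 52734375 - 4*(2741 + 13872)/(5 + 13872) = 52734375 - 4*16613/13877 = 52734375 - 1*66452/13877 = 52734375 - 66452/13877 = 731794855423/13877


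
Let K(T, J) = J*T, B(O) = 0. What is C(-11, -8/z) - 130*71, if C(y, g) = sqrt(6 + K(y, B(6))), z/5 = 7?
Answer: -9230 + sqrt(6) ≈ -9227.5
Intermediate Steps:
z = 35 (z = 5*7 = 35)
C(y, g) = sqrt(6) (C(y, g) = sqrt(6 + 0*y) = sqrt(6 + 0) = sqrt(6))
C(-11, -8/z) - 130*71 = sqrt(6) - 130*71 = sqrt(6) - 9230 = -9230 + sqrt(6)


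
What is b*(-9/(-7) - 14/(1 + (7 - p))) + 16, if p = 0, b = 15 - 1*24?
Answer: 565/28 ≈ 20.179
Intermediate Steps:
b = -9 (b = 15 - 24 = -9)
b*(-9/(-7) - 14/(1 + (7 - p))) + 16 = -9*(-9/(-7) - 14/(1 + (7 - 1*0))) + 16 = -9*(-9*(-1/7) - 14/(1 + (7 + 0))) + 16 = -9*(9/7 - 14/(1 + 7)) + 16 = -9*(9/7 - 14/8) + 16 = -9*(9/7 - 14*1/8) + 16 = -9*(9/7 - 7/4) + 16 = -9*(-13/28) + 16 = 117/28 + 16 = 565/28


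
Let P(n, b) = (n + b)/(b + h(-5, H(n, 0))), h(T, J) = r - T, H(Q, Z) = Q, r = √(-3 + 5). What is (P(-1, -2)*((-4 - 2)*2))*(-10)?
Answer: -1080/7 + 360*√2/7 ≈ -81.555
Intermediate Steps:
r = √2 ≈ 1.4142
h(T, J) = √2 - T
P(n, b) = (b + n)/(5 + b + √2) (P(n, b) = (n + b)/(b + (√2 - 1*(-5))) = (b + n)/(b + (√2 + 5)) = (b + n)/(b + (5 + √2)) = (b + n)/(5 + b + √2))
(P(-1, -2)*((-4 - 2)*2))*(-10) = (((-2 - 1)/(5 - 2 + √2))*((-4 - 2)*2))*(-10) = ((-3/(3 + √2))*(-6*2))*(-10) = (-3/(3 + √2)*(-12))*(-10) = (36/(3 + √2))*(-10) = -360/(3 + √2)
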